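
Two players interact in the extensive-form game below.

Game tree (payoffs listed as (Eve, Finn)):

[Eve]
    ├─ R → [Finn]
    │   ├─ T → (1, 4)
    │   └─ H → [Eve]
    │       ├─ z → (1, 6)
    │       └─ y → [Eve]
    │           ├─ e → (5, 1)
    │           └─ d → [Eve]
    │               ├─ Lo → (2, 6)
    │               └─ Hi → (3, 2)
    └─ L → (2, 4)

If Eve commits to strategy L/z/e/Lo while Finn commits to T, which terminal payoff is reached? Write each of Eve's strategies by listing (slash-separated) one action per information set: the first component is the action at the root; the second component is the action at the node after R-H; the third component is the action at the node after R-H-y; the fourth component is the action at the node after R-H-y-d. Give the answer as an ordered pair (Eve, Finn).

(2, 4)

Trace the play path from the root:
  Eve plays L
→ terminal payoff (2, 4).
(Eve's choice at the node after R-H is never reached on this path, so it doesn't affect the outcome.)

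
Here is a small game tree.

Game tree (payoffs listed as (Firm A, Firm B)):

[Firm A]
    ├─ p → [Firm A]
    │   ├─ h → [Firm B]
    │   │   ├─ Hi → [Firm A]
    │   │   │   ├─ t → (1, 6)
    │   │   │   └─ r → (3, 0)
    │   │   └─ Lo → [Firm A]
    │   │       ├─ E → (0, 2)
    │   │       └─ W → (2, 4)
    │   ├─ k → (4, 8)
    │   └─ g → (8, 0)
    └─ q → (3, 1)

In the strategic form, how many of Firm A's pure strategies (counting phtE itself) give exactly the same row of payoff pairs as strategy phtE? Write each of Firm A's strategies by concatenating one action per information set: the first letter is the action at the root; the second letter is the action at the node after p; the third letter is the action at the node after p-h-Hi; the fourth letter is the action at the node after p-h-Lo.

Row for phtE (columns Hi, Lo): (1,6) (0,2).
Every one of Firm A's information sets is on the play path for some reply by Firm B when Firm A follows phtE.
Changing the action at any of them therefore changes at least one column, so only phtE itself gives this row.

1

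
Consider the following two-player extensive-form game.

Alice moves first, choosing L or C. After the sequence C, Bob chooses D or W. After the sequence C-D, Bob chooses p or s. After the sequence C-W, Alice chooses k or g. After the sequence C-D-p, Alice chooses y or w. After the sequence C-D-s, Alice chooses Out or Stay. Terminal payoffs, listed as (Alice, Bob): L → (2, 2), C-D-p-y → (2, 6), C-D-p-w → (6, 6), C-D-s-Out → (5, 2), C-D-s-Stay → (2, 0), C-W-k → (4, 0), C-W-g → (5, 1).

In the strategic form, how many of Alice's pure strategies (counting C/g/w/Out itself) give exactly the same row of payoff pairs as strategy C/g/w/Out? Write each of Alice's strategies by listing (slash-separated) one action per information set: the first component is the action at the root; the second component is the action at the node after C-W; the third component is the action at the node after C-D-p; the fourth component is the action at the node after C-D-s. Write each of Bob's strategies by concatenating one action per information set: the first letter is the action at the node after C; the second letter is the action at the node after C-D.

Row for C/g/w/Out (columns Dp, Ds, Wp, Ws): (6,6) (5,2) (5,1) (5,1).
Every one of Alice's information sets is on the play path for some reply by Bob when Alice follows C/g/w/Out.
Changing the action at any of them therefore changes at least one column, so only C/g/w/Out itself gives this row.

1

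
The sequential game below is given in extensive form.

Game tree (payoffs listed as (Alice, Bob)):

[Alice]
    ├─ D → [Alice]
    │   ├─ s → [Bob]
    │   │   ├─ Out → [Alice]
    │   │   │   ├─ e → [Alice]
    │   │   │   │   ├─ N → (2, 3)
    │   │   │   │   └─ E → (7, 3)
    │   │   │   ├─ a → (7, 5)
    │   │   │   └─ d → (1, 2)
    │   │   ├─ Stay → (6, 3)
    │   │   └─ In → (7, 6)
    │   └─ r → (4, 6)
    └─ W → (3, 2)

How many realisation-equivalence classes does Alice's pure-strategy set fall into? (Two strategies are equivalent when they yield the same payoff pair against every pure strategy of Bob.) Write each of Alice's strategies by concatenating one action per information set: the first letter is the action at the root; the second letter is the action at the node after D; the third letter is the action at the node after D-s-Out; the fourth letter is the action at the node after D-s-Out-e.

6

Alice has 24 pure strategies: DseN, DseE, DsaN, DsaE, DsdN, DsdE, DreN, DreE, DraN, DraE, DrdN, DrdE, WseN, WseE, WsaN, WsaE, WsdN, WsdE, WreN, WreE, WraN, WraE, WrdN, WrdE. Columns: Out, Stay, In.
{DseN} → row (2,3) (6,3) (7,6)
{DseE} → row (7,3) (6,3) (7,6)
{DsaN, DsaE} → row (7,5) (6,3) (7,6)
{DsdN, DsdE} → row (1,2) (6,3) (7,6)
{DreN, DreE, DraN, DraE, DrdN, DrdE} → row (4,6) (4,6) (4,6)
{WseN, WseE, WsaN, WsaE, WsdN, WsdE, WreN, WreE, WraN, WraE, WrdN, WrdE} → row (3,2) (3,2) (3,2)
That's 6 distinct rows out of 24 strategies.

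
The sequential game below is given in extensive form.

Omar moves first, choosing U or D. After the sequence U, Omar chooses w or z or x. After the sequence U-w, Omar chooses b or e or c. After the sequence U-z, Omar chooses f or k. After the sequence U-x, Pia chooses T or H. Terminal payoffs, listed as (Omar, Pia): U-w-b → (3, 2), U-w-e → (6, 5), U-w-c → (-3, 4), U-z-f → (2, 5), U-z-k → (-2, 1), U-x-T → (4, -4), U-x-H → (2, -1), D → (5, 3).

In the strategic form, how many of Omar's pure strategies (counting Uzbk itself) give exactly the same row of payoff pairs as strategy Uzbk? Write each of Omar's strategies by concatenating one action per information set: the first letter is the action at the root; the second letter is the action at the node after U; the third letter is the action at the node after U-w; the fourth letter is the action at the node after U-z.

3

Row for Uzbk (columns T, H): (-2,1) (-2,1).
Under Uzbk, Omar's choice at the node after U-w can never be reached regardless of what Pia does, so varying those choices leaves every outcome unchanged.
Holding the reachable choices fixed and varying the unreachable one freely already gives 3 equivalent strategies.
No other strategy reproduces this row, so those 3 are the full class: Uzbk, Uzek, Uzck.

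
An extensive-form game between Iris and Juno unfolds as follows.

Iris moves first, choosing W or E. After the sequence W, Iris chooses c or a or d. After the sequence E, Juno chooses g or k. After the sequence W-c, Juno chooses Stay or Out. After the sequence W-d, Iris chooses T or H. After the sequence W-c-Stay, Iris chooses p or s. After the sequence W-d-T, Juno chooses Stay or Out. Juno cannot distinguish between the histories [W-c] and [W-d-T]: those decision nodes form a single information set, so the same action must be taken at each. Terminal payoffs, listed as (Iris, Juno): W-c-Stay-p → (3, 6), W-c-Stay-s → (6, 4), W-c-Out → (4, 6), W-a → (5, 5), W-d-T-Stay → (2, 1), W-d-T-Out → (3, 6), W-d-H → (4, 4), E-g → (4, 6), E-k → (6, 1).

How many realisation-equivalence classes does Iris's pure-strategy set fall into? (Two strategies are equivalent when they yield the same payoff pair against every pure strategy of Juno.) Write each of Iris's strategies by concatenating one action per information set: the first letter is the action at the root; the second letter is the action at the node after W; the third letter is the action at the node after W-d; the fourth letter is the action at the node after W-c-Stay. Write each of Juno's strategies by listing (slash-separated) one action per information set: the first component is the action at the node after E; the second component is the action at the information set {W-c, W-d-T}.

Iris has 24 pure strategies: WcTp, WcTs, WcHp, WcHs, WaTp, WaTs, WaHp, WaHs, WdTp, WdTs, WdHp, WdHs, EcTp, EcTs, EcHp, EcHs, EaTp, EaTs, EaHp, EaHs, EdTp, EdTs, EdHp, EdHs. Columns: g/Stay, g/Out, k/Stay, k/Out.
{WcTp, WcHp} → row (3,6) (4,6) (3,6) (4,6)
{WcTs, WcHs} → row (6,4) (4,6) (6,4) (4,6)
{WaTp, WaTs, WaHp, WaHs} → row (5,5) (5,5) (5,5) (5,5)
{WdTp, WdTs} → row (2,1) (3,6) (2,1) (3,6)
{WdHp, WdHs} → row (4,4) (4,4) (4,4) (4,4)
{EcTp, EcTs, EcHp, EcHs, EaTp, EaTs, EaHp, EaHs, EdTp, EdTs, EdHp, EdHs} → row (4,6) (4,6) (6,1) (6,1)
That's 6 distinct rows out of 24 strategies.

6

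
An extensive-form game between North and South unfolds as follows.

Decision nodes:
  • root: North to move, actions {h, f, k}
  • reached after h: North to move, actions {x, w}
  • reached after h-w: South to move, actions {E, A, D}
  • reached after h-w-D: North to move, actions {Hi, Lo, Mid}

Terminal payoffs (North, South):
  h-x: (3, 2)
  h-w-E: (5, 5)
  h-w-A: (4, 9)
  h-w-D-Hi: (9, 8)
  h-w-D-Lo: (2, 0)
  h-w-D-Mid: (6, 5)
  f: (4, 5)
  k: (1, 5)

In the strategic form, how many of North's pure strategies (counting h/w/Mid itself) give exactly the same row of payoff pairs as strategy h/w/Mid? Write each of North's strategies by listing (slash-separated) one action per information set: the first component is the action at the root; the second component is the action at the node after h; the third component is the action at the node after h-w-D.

1

Row for h/w/Mid (columns E, A, D): (5,5) (4,9) (6,5).
Every one of North's information sets is on the play path for some reply by South when North follows h/w/Mid.
Changing the action at any of them therefore changes at least one column, so only h/w/Mid itself gives this row.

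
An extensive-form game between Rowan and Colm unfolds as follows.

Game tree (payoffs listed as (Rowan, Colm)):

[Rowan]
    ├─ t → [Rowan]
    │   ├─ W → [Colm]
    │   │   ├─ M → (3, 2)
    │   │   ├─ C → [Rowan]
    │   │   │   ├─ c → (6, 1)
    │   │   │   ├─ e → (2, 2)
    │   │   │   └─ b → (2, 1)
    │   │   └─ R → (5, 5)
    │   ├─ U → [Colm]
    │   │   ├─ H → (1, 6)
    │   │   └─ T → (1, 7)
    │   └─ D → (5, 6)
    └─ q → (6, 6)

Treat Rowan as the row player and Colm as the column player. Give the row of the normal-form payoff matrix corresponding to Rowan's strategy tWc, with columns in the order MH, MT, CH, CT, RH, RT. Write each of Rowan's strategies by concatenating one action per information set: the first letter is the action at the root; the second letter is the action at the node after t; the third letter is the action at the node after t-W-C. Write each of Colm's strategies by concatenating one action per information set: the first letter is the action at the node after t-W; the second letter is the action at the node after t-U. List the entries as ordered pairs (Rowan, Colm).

(3,2) (3,2) (6,1) (6,1) (5,5) (5,5)

vs MH: Rowan plays t → Rowan plays W at [t] → Colm plays M at [t-W] → (3, 2)
vs MT: Rowan plays t → Rowan plays W at [t] → Colm plays M at [t-W] → (3, 2)
vs CH: Rowan plays t → Rowan plays W at [t] → Colm plays C at [t-W] → Rowan plays c at [t-W-C] → (6, 1)
vs CT: Rowan plays t → Rowan plays W at [t] → Colm plays C at [t-W] → Rowan plays c at [t-W-C] → (6, 1)
vs RH: Rowan plays t → Rowan plays W at [t] → Colm plays R at [t-W] → (5, 5)
vs RT: Rowan plays t → Rowan plays W at [t] → Colm plays R at [t-W] → (5, 5)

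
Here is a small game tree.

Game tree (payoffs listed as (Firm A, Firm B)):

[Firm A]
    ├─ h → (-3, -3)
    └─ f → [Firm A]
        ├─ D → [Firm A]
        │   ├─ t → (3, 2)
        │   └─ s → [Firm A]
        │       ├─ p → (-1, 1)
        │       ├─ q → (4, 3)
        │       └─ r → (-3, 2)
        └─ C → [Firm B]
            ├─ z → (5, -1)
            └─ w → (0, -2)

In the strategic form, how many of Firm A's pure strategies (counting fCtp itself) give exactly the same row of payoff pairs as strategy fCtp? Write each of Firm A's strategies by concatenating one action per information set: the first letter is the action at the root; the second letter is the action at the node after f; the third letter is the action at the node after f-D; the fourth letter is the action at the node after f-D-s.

6

Row for fCtp (columns z, w): (5,-1) (0,-2).
Under fCtp, Firm A's choice at the node after f-D and at the node after f-D-s can never be reached regardless of what Firm B does, so varying those choices leaves every outcome unchanged.
Holding the reachable choices fixed and varying the unreachable ones freely already gives 2 × 3 = 6 equivalent strategies.
No other strategy reproduces this row, so those 6 are the full class: fCtp, fCtq, fCtr, fCsp, fCsq, fCsr.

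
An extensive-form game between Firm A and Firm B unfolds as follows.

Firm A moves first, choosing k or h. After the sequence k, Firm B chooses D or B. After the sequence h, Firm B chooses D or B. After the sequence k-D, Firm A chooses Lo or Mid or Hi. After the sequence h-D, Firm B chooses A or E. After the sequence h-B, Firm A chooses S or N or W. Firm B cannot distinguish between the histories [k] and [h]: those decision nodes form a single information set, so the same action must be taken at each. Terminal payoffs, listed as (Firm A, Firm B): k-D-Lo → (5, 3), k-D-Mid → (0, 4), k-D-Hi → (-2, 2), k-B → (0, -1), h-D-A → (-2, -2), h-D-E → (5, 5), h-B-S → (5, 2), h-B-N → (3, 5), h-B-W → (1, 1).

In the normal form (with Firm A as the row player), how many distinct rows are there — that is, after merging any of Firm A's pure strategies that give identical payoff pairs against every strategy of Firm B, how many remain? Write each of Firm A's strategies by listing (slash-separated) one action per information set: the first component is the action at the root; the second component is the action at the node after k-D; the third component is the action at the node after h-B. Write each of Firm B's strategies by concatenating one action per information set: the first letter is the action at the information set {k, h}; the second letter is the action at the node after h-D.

6

Firm A has 18 pure strategies: k/Lo/S, k/Lo/N, k/Lo/W, k/Mid/S, k/Mid/N, k/Mid/W, k/Hi/S, k/Hi/N, k/Hi/W, h/Lo/S, h/Lo/N, h/Lo/W, h/Mid/S, h/Mid/N, h/Mid/W, h/Hi/S, h/Hi/N, h/Hi/W. Columns: DA, DE, BA, BE.
{k/Lo/S, k/Lo/N, k/Lo/W} → row (5,3) (5,3) (0,-1) (0,-1)
{k/Mid/S, k/Mid/N, k/Mid/W} → row (0,4) (0,4) (0,-1) (0,-1)
{k/Hi/S, k/Hi/N, k/Hi/W} → row (-2,2) (-2,2) (0,-1) (0,-1)
{h/Lo/S, h/Mid/S, h/Hi/S} → row (-2,-2) (5,5) (5,2) (5,2)
{h/Lo/N, h/Mid/N, h/Hi/N} → row (-2,-2) (5,5) (3,5) (3,5)
{h/Lo/W, h/Mid/W, h/Hi/W} → row (-2,-2) (5,5) (1,1) (1,1)
That's 6 distinct rows out of 18 strategies.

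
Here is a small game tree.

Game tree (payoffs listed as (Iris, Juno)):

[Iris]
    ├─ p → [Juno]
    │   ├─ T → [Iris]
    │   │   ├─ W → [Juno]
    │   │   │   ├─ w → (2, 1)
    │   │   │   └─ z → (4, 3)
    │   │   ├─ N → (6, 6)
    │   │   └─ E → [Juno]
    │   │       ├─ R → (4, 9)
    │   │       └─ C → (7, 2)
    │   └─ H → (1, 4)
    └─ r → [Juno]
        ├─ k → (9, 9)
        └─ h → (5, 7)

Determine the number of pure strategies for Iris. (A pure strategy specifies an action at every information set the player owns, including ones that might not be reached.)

Iris owns the root with actions {p, r} — two choices.
Iris owns the node after p-T with actions {W, N, E} — three choices.
A pure strategy fixes one action at each information set independently, so the count is the product 2 × 3 = 6.
(For reference, Juno has 16 pure strategies, giving a 6×16 normal-form matrix.)

6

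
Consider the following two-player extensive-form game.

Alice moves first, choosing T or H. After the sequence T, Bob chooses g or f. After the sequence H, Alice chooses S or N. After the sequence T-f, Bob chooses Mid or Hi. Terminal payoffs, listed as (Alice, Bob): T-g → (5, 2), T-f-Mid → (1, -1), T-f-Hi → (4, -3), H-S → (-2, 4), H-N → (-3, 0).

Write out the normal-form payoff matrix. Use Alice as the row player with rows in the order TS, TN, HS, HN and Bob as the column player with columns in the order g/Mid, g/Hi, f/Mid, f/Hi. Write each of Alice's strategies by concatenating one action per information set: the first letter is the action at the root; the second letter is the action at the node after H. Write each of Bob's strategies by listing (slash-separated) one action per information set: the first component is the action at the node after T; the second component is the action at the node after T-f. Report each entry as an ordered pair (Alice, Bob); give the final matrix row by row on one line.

Row TS: g/Mid→(5,2), g/Hi→(5,2), f/Mid→(1,-1), f/Hi→(4,-3)
Row TN: g/Mid→(5,2), g/Hi→(5,2), f/Mid→(1,-1), f/Hi→(4,-3)
Row HS: g/Mid→(-2,4), g/Hi→(-2,4), f/Mid→(-2,4), f/Hi→(-2,4)
Row HN: g/Mid→(-3,0), g/Hi→(-3,0), f/Mid→(-3,0), f/Hi→(-3,0)

TS: (5,2) (5,2) (1,-1) (4,-3) | TN: (5,2) (5,2) (1,-1) (4,-3) | HS: (-2,4) (-2,4) (-2,4) (-2,4) | HN: (-3,0) (-3,0) (-3,0) (-3,0)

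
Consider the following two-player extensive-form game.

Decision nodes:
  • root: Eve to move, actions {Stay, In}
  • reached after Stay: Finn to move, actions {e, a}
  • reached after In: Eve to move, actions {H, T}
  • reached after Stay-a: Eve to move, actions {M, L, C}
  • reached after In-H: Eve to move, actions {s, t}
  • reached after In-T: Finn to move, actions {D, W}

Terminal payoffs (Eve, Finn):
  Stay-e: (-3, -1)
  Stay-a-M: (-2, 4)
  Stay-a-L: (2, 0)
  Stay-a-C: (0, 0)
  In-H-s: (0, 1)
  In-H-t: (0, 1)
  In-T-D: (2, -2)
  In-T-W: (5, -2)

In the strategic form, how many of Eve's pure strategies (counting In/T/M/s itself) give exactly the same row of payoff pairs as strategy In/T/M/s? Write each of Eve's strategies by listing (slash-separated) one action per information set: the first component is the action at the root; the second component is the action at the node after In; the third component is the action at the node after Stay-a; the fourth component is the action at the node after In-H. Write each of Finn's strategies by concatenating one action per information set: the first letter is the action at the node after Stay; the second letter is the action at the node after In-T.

Row for In/T/M/s (columns eD, eW, aD, aW): (2,-2) (5,-2) (2,-2) (5,-2).
Under In/T/M/s, Eve's choice at the node after Stay-a and at the node after In-H can never be reached regardless of what Finn does, so varying those choices leaves every outcome unchanged.
Holding the reachable choices fixed and varying the unreachable ones freely already gives 3 × 2 = 6 equivalent strategies.
No other strategy reproduces this row, so those 6 are the full class: In/T/M/s, In/T/M/t, In/T/L/s, In/T/L/t, In/T/C/s, In/T/C/t.

6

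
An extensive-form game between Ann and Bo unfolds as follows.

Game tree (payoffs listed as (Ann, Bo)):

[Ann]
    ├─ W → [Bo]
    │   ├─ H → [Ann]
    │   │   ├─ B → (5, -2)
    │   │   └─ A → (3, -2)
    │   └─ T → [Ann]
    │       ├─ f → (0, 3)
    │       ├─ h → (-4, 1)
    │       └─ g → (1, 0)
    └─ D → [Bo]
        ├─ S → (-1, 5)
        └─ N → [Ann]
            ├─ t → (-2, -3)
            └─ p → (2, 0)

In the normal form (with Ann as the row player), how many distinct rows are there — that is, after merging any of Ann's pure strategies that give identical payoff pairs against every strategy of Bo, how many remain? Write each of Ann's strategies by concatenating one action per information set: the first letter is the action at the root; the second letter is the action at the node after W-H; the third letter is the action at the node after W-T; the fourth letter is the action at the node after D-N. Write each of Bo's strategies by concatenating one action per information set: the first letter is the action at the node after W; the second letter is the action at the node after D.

8

Ann has 24 pure strategies: WBft, WBfp, WBht, WBhp, WBgt, WBgp, WAft, WAfp, WAht, WAhp, WAgt, WAgp, DBft, DBfp, DBht, DBhp, DBgt, DBgp, DAft, DAfp, DAht, DAhp, DAgt, DAgp. Columns: HS, HN, TS, TN.
{WBft, WBfp} → row (5,-2) (5,-2) (0,3) (0,3)
{WBht, WBhp} → row (5,-2) (5,-2) (-4,1) (-4,1)
{WBgt, WBgp} → row (5,-2) (5,-2) (1,0) (1,0)
{WAft, WAfp} → row (3,-2) (3,-2) (0,3) (0,3)
{WAht, WAhp} → row (3,-2) (3,-2) (-4,1) (-4,1)
{WAgt, WAgp} → row (3,-2) (3,-2) (1,0) (1,0)
{DBft, DBht, DBgt, DAft, DAht, DAgt} → row (-1,5) (-2,-3) (-1,5) (-2,-3)
{DBfp, DBhp, DBgp, DAfp, DAhp, DAgp} → row (-1,5) (2,0) (-1,5) (2,0)
That's 8 distinct rows out of 24 strategies.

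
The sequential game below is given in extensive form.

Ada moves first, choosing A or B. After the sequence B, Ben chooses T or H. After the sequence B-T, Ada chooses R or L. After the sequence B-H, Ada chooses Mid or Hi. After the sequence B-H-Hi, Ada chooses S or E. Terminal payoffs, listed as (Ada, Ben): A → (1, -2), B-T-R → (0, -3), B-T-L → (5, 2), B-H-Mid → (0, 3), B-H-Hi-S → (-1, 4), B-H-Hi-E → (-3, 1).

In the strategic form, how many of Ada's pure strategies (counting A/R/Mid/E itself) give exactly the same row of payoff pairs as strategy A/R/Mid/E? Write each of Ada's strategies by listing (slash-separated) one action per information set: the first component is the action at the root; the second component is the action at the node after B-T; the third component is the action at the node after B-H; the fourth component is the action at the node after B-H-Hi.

Row for A/R/Mid/E (columns T, H): (1,-2) (1,-2).
Under A/R/Mid/E, Ada's choice at the node after B-T and at the node after B-H and at the node after B-H-Hi can never be reached regardless of what Ben does, so varying those choices leaves every outcome unchanged.
Holding the reachable choices fixed and varying the unreachable ones freely already gives 2 × 2 × 2 = 8 equivalent strategies.
No other strategy reproduces this row, so those 8 are the full class: A/R/Mid/S, A/R/Mid/E, A/R/Hi/S, A/R/Hi/E, A/L/Mid/S, A/L/Mid/E, A/L/Hi/S, A/L/Hi/E.

8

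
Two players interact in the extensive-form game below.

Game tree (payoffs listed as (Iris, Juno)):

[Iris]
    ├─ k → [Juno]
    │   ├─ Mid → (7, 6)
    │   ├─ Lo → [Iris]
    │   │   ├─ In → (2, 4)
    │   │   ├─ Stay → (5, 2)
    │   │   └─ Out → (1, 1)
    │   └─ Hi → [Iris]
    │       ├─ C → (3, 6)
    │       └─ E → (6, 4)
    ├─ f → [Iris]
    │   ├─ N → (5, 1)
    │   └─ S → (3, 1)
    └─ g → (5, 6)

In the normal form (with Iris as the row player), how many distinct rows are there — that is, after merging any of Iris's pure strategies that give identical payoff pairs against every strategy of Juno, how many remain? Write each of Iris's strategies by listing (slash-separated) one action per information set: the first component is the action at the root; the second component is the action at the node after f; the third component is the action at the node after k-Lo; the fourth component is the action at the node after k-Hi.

Iris has 36 pure strategies: k/N/In/C, k/N/In/E, k/N/Stay/C, k/N/Stay/E, k/N/Out/C, k/N/Out/E, k/S/In/C, k/S/In/E, k/S/Stay/C, k/S/Stay/E, k/S/Out/C, k/S/Out/E, f/N/In/C, f/N/In/E, f/N/Stay/C, f/N/Stay/E, f/N/Out/C, f/N/Out/E, f/S/In/C, f/S/In/E, f/S/Stay/C, f/S/Stay/E, f/S/Out/C, f/S/Out/E, g/N/In/C, g/N/In/E, g/N/Stay/C, g/N/Stay/E, g/N/Out/C, g/N/Out/E, g/S/In/C, g/S/In/E, g/S/Stay/C, g/S/Stay/E, g/S/Out/C, g/S/Out/E. Columns: Mid, Lo, Hi.
{k/N/In/C, k/S/In/C} → row (7,6) (2,4) (3,6)
{k/N/In/E, k/S/In/E} → row (7,6) (2,4) (6,4)
{k/N/Stay/C, k/S/Stay/C} → row (7,6) (5,2) (3,6)
{k/N/Stay/E, k/S/Stay/E} → row (7,6) (5,2) (6,4)
{k/N/Out/C, k/S/Out/C} → row (7,6) (1,1) (3,6)
{k/N/Out/E, k/S/Out/E} → row (7,6) (1,1) (6,4)
{f/N/In/C, f/N/In/E, f/N/Stay/C, f/N/Stay/E, f/N/Out/C, f/N/Out/E} → row (5,1) (5,1) (5,1)
{f/S/In/C, f/S/In/E, f/S/Stay/C, f/S/Stay/E, f/S/Out/C, f/S/Out/E} → row (3,1) (3,1) (3,1)
{g/N/In/C, g/N/In/E, g/N/Stay/C, g/N/Stay/E, g/N/Out/C, g/N/Out/E, g/S/In/C, g/S/In/E, g/S/Stay/C, g/S/Stay/E, g/S/Out/C, g/S/Out/E} → row (5,6) (5,6) (5,6)
That's 9 distinct rows out of 36 strategies.

9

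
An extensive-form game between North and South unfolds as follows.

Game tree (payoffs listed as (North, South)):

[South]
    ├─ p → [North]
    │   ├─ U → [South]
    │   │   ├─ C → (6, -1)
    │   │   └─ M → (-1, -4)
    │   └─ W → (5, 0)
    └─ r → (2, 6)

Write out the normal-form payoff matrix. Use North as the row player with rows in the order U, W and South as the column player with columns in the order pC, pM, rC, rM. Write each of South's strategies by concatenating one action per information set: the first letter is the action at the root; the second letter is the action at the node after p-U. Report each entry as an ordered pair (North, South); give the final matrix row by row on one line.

Row U: pC→(6,-1), pM→(-1,-4), rC→(2,6), rM→(2,6)
Row W: pC→(5,0), pM→(5,0), rC→(2,6), rM→(2,6)

U: (6,-1) (-1,-4) (2,6) (2,6) | W: (5,0) (5,0) (2,6) (2,6)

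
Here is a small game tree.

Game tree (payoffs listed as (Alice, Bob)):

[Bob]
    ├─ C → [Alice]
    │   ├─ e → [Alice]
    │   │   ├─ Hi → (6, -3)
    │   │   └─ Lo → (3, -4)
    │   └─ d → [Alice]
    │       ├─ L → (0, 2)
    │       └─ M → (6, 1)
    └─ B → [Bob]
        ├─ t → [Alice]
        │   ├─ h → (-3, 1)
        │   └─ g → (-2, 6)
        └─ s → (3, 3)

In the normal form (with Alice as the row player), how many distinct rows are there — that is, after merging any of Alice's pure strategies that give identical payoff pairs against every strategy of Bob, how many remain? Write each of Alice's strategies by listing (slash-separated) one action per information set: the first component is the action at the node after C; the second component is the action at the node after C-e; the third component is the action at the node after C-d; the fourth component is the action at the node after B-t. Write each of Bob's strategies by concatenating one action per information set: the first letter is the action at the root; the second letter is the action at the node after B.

8

Alice has 16 pure strategies: e/Hi/L/h, e/Hi/L/g, e/Hi/M/h, e/Hi/M/g, e/Lo/L/h, e/Lo/L/g, e/Lo/M/h, e/Lo/M/g, d/Hi/L/h, d/Hi/L/g, d/Hi/M/h, d/Hi/M/g, d/Lo/L/h, d/Lo/L/g, d/Lo/M/h, d/Lo/M/g. Columns: Ct, Cs, Bt, Bs.
{e/Hi/L/h, e/Hi/M/h} → row (6,-3) (6,-3) (-3,1) (3,3)
{e/Hi/L/g, e/Hi/M/g} → row (6,-3) (6,-3) (-2,6) (3,3)
{e/Lo/L/h, e/Lo/M/h} → row (3,-4) (3,-4) (-3,1) (3,3)
{e/Lo/L/g, e/Lo/M/g} → row (3,-4) (3,-4) (-2,6) (3,3)
{d/Hi/L/h, d/Lo/L/h} → row (0,2) (0,2) (-3,1) (3,3)
{d/Hi/L/g, d/Lo/L/g} → row (0,2) (0,2) (-2,6) (3,3)
{d/Hi/M/h, d/Lo/M/h} → row (6,1) (6,1) (-3,1) (3,3)
{d/Hi/M/g, d/Lo/M/g} → row (6,1) (6,1) (-2,6) (3,3)
That's 8 distinct rows out of 16 strategies.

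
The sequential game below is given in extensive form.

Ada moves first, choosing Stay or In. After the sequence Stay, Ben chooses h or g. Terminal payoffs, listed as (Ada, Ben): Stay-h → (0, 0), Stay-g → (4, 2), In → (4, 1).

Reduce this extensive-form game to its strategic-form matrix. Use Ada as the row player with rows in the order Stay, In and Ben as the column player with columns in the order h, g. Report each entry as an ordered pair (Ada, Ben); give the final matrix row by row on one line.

Stay: (0,0) (4,2) | In: (4,1) (4,1)

Row Stay: h→(0,0), g→(4,2)
Row In: h→(4,1), g→(4,1)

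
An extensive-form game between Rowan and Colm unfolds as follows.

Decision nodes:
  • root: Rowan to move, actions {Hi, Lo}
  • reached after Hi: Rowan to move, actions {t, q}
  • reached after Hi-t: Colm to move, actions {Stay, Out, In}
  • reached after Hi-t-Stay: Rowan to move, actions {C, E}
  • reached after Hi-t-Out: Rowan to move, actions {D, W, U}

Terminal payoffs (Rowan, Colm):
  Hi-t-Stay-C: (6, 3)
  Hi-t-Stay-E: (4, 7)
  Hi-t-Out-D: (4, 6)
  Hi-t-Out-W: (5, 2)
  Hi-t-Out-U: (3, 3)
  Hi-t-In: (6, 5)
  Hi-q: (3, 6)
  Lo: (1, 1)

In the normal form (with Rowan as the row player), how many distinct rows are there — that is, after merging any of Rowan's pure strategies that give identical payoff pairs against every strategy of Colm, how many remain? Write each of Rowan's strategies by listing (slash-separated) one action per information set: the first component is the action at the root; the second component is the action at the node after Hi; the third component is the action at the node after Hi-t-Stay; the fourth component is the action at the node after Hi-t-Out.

Rowan has 24 pure strategies: Hi/t/C/D, Hi/t/C/W, Hi/t/C/U, Hi/t/E/D, Hi/t/E/W, Hi/t/E/U, Hi/q/C/D, Hi/q/C/W, Hi/q/C/U, Hi/q/E/D, Hi/q/E/W, Hi/q/E/U, Lo/t/C/D, Lo/t/C/W, Lo/t/C/U, Lo/t/E/D, Lo/t/E/W, Lo/t/E/U, Lo/q/C/D, Lo/q/C/W, Lo/q/C/U, Lo/q/E/D, Lo/q/E/W, Lo/q/E/U. Columns: Stay, Out, In.
{Hi/t/C/D} → row (6,3) (4,6) (6,5)
{Hi/t/C/W} → row (6,3) (5,2) (6,5)
{Hi/t/C/U} → row (6,3) (3,3) (6,5)
{Hi/t/E/D} → row (4,7) (4,6) (6,5)
{Hi/t/E/W} → row (4,7) (5,2) (6,5)
{Hi/t/E/U} → row (4,7) (3,3) (6,5)
{Hi/q/C/D, Hi/q/C/W, Hi/q/C/U, Hi/q/E/D, Hi/q/E/W, Hi/q/E/U} → row (3,6) (3,6) (3,6)
{Lo/t/C/D, Lo/t/C/W, Lo/t/C/U, Lo/t/E/D, Lo/t/E/W, Lo/t/E/U, Lo/q/C/D, Lo/q/C/W, Lo/q/C/U, Lo/q/E/D, Lo/q/E/W, Lo/q/E/U} → row (1,1) (1,1) (1,1)
That's 8 distinct rows out of 24 strategies.

8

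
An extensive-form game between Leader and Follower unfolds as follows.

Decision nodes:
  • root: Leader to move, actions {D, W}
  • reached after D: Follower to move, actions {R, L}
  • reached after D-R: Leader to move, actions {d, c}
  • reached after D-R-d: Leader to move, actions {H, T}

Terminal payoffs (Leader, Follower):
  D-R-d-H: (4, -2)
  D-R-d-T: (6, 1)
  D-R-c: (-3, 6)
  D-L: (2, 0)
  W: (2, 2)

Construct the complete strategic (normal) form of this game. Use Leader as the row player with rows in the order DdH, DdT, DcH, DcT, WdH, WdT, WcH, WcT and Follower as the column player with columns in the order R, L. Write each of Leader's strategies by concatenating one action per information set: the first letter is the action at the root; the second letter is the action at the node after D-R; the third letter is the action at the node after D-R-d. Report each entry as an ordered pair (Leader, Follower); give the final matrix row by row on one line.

DdH: (4,-2) (2,0) | DdT: (6,1) (2,0) | DcH: (-3,6) (2,0) | DcT: (-3,6) (2,0) | WdH: (2,2) (2,2) | WdT: (2,2) (2,2) | WcH: (2,2) (2,2) | WcT: (2,2) (2,2)

Row DdH: R→(4,-2), L→(2,0)
Row DdT: R→(6,1), L→(2,0)
Row DcH: R→(-3,6), L→(2,0)
Row DcT: R→(-3,6), L→(2,0)
Row WdH: R→(2,2), L→(2,2)
Row WdT: R→(2,2), L→(2,2)
Row WcH: R→(2,2), L→(2,2)
Row WcT: R→(2,2), L→(2,2)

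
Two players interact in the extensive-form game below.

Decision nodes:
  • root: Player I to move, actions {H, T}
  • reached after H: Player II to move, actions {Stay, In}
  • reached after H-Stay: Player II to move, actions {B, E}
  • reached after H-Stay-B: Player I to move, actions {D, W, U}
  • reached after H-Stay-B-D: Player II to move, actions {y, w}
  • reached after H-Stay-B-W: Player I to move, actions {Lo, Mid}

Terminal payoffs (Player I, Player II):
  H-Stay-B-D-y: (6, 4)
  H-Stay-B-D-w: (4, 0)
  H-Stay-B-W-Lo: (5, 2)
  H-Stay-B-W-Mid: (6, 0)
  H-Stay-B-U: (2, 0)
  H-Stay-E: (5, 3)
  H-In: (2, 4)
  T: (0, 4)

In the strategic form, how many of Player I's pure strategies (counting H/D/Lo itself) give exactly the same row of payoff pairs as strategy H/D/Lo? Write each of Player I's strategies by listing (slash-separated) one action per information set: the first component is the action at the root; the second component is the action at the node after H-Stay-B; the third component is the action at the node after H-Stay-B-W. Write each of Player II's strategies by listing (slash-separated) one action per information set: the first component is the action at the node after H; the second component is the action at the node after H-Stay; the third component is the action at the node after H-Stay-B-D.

2

Row for H/D/Lo (columns Stay/B/y, Stay/B/w, Stay/E/y, Stay/E/w, In/B/y, In/B/w, In/E/y, In/E/w): (6,4) (4,0) (5,3) (5,3) (2,4) (2,4) (2,4) (2,4).
Under H/D/Lo, Player I's choice at the node after H-Stay-B-W can never be reached regardless of what Player II does, so varying those choices leaves every outcome unchanged.
Holding the reachable choices fixed and varying the unreachable one freely already gives 2 equivalent strategies.
No other strategy reproduces this row, so those 2 are the full class: H/D/Lo, H/D/Mid.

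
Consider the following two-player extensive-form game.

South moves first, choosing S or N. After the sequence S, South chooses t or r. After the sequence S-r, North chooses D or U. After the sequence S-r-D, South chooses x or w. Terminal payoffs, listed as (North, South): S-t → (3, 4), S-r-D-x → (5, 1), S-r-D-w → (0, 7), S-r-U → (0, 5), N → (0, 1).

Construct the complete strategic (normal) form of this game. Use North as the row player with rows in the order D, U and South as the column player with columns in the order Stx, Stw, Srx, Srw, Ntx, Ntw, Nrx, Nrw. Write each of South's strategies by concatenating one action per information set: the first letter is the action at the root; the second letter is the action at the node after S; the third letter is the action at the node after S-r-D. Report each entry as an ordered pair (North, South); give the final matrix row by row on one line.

D: (3,4) (3,4) (5,1) (0,7) (0,1) (0,1) (0,1) (0,1) | U: (3,4) (3,4) (0,5) (0,5) (0,1) (0,1) (0,1) (0,1)

          Stx      Stw      Srx      Srw      Ntx      Ntw      Nrx      Nrw
   D    (3,4)    (3,4)    (5,1)    (0,7)    (0,1)    (0,1)    (0,1)    (0,1)
   U    (3,4)    (3,4)    (0,5)    (0,5)    (0,1)    (0,1)    (0,1)    (0,1)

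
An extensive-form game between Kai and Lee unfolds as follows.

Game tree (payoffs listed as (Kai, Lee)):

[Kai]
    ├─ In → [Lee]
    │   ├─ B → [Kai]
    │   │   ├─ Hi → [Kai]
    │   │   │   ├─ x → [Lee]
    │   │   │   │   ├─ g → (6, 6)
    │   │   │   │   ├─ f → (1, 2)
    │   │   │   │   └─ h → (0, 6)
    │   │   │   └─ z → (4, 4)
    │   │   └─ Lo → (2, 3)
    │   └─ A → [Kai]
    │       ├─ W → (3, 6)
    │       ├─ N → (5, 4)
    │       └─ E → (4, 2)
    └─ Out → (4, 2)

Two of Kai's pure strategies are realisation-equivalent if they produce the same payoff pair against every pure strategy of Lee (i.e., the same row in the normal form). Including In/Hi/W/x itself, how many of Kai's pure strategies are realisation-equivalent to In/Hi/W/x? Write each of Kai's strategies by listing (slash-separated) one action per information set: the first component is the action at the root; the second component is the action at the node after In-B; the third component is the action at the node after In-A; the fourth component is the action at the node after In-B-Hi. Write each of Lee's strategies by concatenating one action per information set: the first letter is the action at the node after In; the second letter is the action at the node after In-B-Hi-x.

Row for In/Hi/W/x (columns Bg, Bf, Bh, Ag, Af, Ah): (6,6) (1,2) (0,6) (3,6) (3,6) (3,6).
Every one of Kai's information sets is on the play path for some reply by Lee when Kai follows In/Hi/W/x.
Changing the action at any of them therefore changes at least one column, so only In/Hi/W/x itself gives this row.

1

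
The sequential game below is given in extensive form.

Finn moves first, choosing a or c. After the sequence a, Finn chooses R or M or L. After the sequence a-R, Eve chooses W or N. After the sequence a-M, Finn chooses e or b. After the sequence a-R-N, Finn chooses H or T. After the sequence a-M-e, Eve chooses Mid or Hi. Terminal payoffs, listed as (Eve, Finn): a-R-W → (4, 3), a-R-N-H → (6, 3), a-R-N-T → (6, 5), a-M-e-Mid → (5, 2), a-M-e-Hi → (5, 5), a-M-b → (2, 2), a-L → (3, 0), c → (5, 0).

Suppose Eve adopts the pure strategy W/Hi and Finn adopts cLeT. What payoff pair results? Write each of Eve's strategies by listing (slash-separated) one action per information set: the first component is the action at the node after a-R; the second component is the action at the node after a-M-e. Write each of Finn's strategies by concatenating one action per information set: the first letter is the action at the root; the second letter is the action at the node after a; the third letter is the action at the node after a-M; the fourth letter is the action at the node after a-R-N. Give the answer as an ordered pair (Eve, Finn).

Trace the play path from the root:
  Finn plays c
→ terminal payoff (5, 0).
(Eve's choice at the node after a-R is never reached on this path, so it doesn't affect the outcome.)

(5, 0)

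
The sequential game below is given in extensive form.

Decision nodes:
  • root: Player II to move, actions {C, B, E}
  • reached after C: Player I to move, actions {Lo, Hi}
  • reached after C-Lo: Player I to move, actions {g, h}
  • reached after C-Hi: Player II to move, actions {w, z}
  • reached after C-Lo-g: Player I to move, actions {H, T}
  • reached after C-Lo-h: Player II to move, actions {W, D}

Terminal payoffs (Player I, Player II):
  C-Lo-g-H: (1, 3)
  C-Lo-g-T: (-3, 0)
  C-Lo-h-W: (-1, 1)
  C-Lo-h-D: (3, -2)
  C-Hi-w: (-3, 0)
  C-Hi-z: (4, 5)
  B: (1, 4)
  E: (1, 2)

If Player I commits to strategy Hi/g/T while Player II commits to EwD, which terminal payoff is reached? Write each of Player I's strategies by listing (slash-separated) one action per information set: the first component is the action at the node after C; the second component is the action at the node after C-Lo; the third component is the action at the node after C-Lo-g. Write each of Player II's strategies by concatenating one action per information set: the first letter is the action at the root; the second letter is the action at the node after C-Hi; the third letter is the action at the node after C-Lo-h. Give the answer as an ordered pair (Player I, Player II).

(1, 2)

Trace the play path from the root:
  Player II plays E
→ terminal payoff (1, 2).
(Player I's choice at the node after C is never reached on this path, so it doesn't affect the outcome.)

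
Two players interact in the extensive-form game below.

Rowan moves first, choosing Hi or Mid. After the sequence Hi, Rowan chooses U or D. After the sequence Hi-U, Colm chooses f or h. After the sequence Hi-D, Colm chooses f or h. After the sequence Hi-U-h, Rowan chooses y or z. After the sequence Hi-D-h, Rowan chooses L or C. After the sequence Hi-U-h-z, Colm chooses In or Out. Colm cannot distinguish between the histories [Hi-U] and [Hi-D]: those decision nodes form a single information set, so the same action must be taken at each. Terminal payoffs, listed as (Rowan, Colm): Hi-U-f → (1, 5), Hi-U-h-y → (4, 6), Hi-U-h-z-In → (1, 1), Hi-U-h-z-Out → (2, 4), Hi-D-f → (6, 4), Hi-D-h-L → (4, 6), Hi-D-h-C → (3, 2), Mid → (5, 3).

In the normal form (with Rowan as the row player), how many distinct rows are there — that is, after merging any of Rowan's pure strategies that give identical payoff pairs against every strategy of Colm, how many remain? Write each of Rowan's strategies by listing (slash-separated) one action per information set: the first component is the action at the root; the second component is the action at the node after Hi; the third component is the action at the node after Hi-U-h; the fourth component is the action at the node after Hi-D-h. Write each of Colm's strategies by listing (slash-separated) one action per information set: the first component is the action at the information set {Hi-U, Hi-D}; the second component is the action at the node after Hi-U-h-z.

5

Rowan has 16 pure strategies: Hi/U/y/L, Hi/U/y/C, Hi/U/z/L, Hi/U/z/C, Hi/D/y/L, Hi/D/y/C, Hi/D/z/L, Hi/D/z/C, Mid/U/y/L, Mid/U/y/C, Mid/U/z/L, Mid/U/z/C, Mid/D/y/L, Mid/D/y/C, Mid/D/z/L, Mid/D/z/C. Columns: f/In, f/Out, h/In, h/Out.
{Hi/U/y/L, Hi/U/y/C} → row (1,5) (1,5) (4,6) (4,6)
{Hi/U/z/L, Hi/U/z/C} → row (1,5) (1,5) (1,1) (2,4)
{Hi/D/y/L, Hi/D/z/L} → row (6,4) (6,4) (4,6) (4,6)
{Hi/D/y/C, Hi/D/z/C} → row (6,4) (6,4) (3,2) (3,2)
{Mid/U/y/L, Mid/U/y/C, Mid/U/z/L, Mid/U/z/C, Mid/D/y/L, Mid/D/y/C, Mid/D/z/L, Mid/D/z/C} → row (5,3) (5,3) (5,3) (5,3)
That's 5 distinct rows out of 16 strategies.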